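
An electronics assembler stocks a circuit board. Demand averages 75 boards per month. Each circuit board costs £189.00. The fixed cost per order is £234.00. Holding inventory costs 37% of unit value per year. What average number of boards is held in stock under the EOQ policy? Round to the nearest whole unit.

Annual demand D = 75 × 12 = 900.
Holding cost H = 0.37 × £189.00 = £69.9300 per unit per year.
EOQ = √(2DS/H) = √(2 × 900 × 234 / 69.93) ≈ 77.61.
Average inventory = Q*/2 ≈ 77.61 / 2 = 38.805.

Average inventory ≈ 39 boards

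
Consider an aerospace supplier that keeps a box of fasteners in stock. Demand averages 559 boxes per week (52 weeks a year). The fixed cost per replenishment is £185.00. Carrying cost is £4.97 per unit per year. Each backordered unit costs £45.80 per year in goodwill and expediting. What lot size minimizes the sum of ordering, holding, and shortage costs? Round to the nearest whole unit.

Q* ≈ 1,549 boxes

Annual demand D = 559 × 52 = 29,068.
With planned backorders, Q* = √(2DS/H) · √((H+B)/B).
√(2DS/H) = √(2 × 29,068 × 185 / 4.97) = 1471.060.
√((H+B)/B) = √((4.97+45.8)/45.8) = 1.0529.
Q* ≈ 1548.820.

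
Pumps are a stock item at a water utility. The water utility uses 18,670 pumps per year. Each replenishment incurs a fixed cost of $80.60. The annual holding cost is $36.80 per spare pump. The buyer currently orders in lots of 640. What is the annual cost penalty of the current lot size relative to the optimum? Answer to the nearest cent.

Extra cost ≈ $3,603.31 per year

EOQ = √(2DS/H) = √(2 × 18,670 × 80.6 / 36.8) ≈ 285.98.
Cost at Q* = (D/Q*)S + (Q*/2)H = √(2DSH) ≈ $10,523.95.
Cost at Q = 640: (18,670/640)×80.6 + (640/2)×36.8 = $2,351.25 + $11,776.00 = $14,127.25.
Excess = $14,127.25 − $10,523.95 = $3,603.31.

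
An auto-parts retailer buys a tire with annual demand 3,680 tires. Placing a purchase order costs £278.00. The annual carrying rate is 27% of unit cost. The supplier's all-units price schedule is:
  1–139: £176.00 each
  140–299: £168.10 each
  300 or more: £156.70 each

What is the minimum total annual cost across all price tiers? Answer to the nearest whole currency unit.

TC* ≈ £586,412

Holding cost per unit per year at price C is H = 0.27·C.
For each price level, check whether its EOQ is feasible; otherwise the best quantity at that price is the breakpoint.
Tier 1 (£176.00): EOQ = 207.5 exceeds tier's upper bound 139, so this tier is dominated.
EOQ at £168.10 = 212.3 (feasible in tier 2): TC = 3,680×£168.10 + (3,680/212.3)×278 + (212.3/2)×0.27×£168.10 = £628,244.67.
EOQ at £156.70 = 219.9 < 300, so use break Q=300: TC = 3,680×£156.70 + (3,680/300.0)×278 + (300.0/2)×0.27×£156.70 = £586,412.48.
Lowest total cost among the candidates is at Q = 300.0.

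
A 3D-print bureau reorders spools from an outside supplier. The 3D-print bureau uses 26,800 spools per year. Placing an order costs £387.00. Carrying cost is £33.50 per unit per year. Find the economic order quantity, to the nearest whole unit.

Q* ≈ 787 spools

EOQ = √(2DS / H) = √(2 × 26,800 × 387 / 33.5).
= √(20,743,200 / 33.5) = √619,200 ≈ 786.893.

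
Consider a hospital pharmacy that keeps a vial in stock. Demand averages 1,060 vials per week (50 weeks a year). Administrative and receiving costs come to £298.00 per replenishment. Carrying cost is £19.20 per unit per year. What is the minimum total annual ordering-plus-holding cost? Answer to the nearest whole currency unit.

Annual demand D = 1,060 × 50 = 53,000.
Q* = √(2DS/H) = √(2 × 53,000 × 298 / 19.2) ≈ 1282.66.
At the optimum the two cost components are equal, so total cost = 2·(Q*/2)H = Q*·H.
Minimum total = √(2DSH) = √(2 × 53,000 × 298 × 19.2) ≈ 24627.010.

TC* ≈ £24,627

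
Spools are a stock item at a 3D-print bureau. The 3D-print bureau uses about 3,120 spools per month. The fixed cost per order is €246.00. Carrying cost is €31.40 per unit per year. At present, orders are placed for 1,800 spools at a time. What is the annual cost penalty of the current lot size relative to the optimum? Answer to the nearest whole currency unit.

Extra cost ≈ €9,327 per year

Annual demand D = 3,120 × 12 = 37,440.
EOQ = √(2DS/H) = √(2 × 37,440 × 246 / 31.4) ≈ 765.92.
Cost at Q* = (D/Q*)S + (Q*/2)H = √(2DSH) ≈ €24,050.01.
Cost at Q = 1,800: (37,440/1,800)×246 + (1,800/2)×31.4 = €5,116.80 + €28,260.00 = €33,376.80.
Excess = €33,376.80 − €24,050.01 = €9,326.79.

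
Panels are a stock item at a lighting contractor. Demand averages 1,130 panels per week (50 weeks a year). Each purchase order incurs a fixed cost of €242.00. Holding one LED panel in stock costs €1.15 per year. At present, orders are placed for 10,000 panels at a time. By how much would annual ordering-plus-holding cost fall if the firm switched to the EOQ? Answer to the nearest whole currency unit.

Extra cost ≈ €1,509 per year

Annual demand D = 1,130 × 50 = 56,500.
EOQ = √(2DS/H) = √(2 × 56,500 × 242 / 1.15) ≈ 4876.38.
Cost at Q* = (D/Q*)S + (Q*/2)H = √(2DSH) ≈ €5,607.84.
Cost at Q = 10,000: (56,500/10,000)×242 + (10,000/2)×1.15 = €1,367.30 + €5,750.00 = €7,117.30.
Excess = €7,117.30 − €5,607.84 = €1,509.46.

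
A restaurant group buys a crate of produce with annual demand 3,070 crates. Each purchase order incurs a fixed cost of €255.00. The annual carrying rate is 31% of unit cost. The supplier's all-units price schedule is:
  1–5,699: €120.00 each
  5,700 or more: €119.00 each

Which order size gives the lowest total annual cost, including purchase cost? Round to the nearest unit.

Q* ≈ 205 crates

Holding cost per unit per year at price C is H = 0.31·C.
For each price level, check whether its EOQ is feasible; otherwise the best quantity at that price is the breakpoint.
EOQ at €120.00 = 205.2 (feasible in tier 1): TC = 3,070×€120.00 + (3,070/205.2)×255 + (205.2/2)×0.31×€120.00 = €376,031.78.
EOQ at €119.00 = 206.0 < 5700, so use break Q=5700: TC = 3,070×€119.00 + (3,070/5700.0)×255 + (5700.0/2)×0.31×€119.00 = €470,603.84.
Lowest total cost is €376,031.78 at Q = 205.2.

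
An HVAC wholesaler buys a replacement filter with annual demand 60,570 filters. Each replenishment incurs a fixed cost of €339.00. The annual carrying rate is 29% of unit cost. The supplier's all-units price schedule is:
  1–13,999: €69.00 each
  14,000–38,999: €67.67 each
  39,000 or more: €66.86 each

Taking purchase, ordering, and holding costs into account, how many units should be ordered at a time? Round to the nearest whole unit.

Holding cost per unit per year at price C is H = 0.29·C.
For each price level, check whether its EOQ is feasible; otherwise the best quantity at that price is the breakpoint.
EOQ at €69.00 = 1432.6 (feasible in tier 1): TC = 60,570×€69.00 + (60,570/1432.6)×339 + (1432.6/2)×0.29×€69.00 = €4,207,996.01.
EOQ at €67.67 = 1446.6 < 14000, so use break Q=14000: TC = 60,570×€67.67 + (60,570/14000.0)×339 + (14000.0/2)×0.29×€67.67 = €4,237,608.66.
EOQ at €66.86 = 1455.3 < 39000, so use break Q=39000: TC = 60,570×€66.86 + (60,570/39000.0)×339 + (39000.0/2)×0.29×€66.86 = €4,428,329.99.
Lowest total cost is €4,207,996.01 at Q = 1432.6.

Q* ≈ 1,433 filters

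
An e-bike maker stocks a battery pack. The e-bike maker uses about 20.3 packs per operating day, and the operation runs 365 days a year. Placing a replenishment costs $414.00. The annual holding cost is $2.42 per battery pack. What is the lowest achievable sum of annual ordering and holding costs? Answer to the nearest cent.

TC* ≈ $3,853.16

Annual demand D = 20.3 × 365 = 7,409.5.
Q* = √(2DS/H) = √(2 × 7,409.5 × 414 / 2.42) ≈ 1592.22.
At Q*, ordering cost (D/Q*)S equals holding cost (Q*/2)H, each = √(DSH/2).
Minimum total = √(2DSH) = √(2 × 7,409.5 × 414 × 2.42) ≈ 3853.162.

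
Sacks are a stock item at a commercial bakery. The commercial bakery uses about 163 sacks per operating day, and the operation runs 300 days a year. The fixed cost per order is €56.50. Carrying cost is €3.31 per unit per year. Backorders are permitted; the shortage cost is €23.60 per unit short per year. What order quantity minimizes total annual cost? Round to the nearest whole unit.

Q* ≈ 1,380 sacks

Annual demand D = 163 × 300 = 48,900.
With planned backorders, Q* = √(2DS/H) · √((H+B)/B).
√(2DS/H) = √(2 × 48,900 × 56.5 / 3.31) = 1292.051.
√((H+B)/B) = √((3.31+23.6)/23.6) = 1.0678.
Q* ≈ 1379.687.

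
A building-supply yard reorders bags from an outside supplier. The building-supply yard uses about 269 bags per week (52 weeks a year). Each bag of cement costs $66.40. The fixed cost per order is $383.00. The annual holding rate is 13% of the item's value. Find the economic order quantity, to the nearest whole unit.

Q* ≈ 1,114 bags

Annual demand D = 269 × 52 = 13,988.
Holding cost H = 0.13 × $66.40 = $8.6320 per unit per year.
EOQ = √(2DS / H) = √(2 × 13,988 × 383 / 8.632).
= √(10,714,808 / 8.632) = √1,241,289.1566 ≈ 1114.132.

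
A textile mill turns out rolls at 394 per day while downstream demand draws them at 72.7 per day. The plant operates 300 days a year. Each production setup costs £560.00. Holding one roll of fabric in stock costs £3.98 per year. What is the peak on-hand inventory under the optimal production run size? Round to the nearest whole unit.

I_max ≈ 2,237 rolls

Annual demand D = 72.7 × 300 = 21,810.
Production build-up factor (1 − d/p) = 1 − 72.7/394 = 0.8155.
Q* = √(2DS / (H(1 − d/p))) = √(2 × 21,810 × 560 / (3.98 × 0.8155)).
= √(24,427,200 / 3.2456) ≈ 2743.393.
Maximum inventory = Q*(1 − d/p) = 2743.393 × 0.8155 ≈ 2237.188.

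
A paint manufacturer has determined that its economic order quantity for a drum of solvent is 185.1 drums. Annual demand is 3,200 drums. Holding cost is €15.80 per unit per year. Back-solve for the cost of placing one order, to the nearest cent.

S ≈ €84.58

Invert the EOQ relation Q*² = 2DS/H.
From Q* = √(2DS/H): S = Q*²H / (2D) = 185.1² × 15.8 / (2 × 3,200) = 84.5843.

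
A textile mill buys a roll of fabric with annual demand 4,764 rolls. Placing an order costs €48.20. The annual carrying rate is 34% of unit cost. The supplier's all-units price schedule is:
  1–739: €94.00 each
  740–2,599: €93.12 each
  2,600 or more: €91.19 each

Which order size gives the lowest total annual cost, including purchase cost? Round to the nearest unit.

Q* ≈ 120 rolls

Holding cost per unit per year at price C is H = 0.34·C.
For each price level, check whether its EOQ is feasible; otherwise the best quantity at that price is the breakpoint.
EOQ at €94.00 = 119.9 (feasible in tier 1): TC = 4,764×€94.00 + (4,764/119.9)×48.2 + (119.9/2)×0.34×€94.00 = €451,647.14.
EOQ at €93.12 = 120.4 < 740, so use break Q=740: TC = 4,764×€93.12 + (4,764/740.0)×48.2 + (740.0/2)×0.34×€93.12 = €455,648.48.
EOQ at €91.19 = 121.7 < 2600, so use break Q=2600: TC = 4,764×€91.19 + (4,764/2600.0)×48.2 + (2600.0/2)×0.34×€91.19 = €474,823.46.
Lowest total cost is €451,647.14 at Q = 119.9.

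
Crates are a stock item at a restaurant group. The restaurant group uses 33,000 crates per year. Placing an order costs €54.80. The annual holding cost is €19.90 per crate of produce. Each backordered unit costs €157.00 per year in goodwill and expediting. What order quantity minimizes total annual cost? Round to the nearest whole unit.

Q* ≈ 453 crates

With planned backorders, Q* = √(2DS/H) · √((H+B)/B).
√(2DS/H) = √(2 × 33,000 × 54.8 / 19.9) = 426.320.
√((H+B)/B) = √((19.9+157)/157) = 1.0615.
Q* ≈ 452.533.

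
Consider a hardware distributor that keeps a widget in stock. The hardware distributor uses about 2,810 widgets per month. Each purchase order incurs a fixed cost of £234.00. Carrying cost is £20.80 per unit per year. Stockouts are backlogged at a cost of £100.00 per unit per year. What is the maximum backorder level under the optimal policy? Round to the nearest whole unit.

Annual demand D = 2,810 × 12 = 33,720.
With planned backorders, Q* = √(2DS/H) · √((H+B)/B).
√(2DS/H) = √(2 × 33,720 × 234 / 20.8) = 871.034.
√((H+B)/B) = √((20.8+100)/100) = 1.0991.
Q* ≈ 957.345.
S* = Q* · H/(H+B) = 957.345 × 20.8/120.8 ≈ 164.841.

S* ≈ 165 widgets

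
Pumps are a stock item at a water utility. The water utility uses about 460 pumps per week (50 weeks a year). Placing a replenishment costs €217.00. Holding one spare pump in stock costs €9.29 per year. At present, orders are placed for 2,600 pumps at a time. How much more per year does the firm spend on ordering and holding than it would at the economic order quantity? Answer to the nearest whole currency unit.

Annual demand D = 460 × 50 = 23,000.
EOQ = √(2DS/H) = √(2 × 23,000 × 217 / 9.29) ≈ 1036.58.
Cost at Q* = (D/Q*)S + (Q*/2)H = √(2DSH) ≈ €9,629.79.
Cost at Q = 2,600: (23,000/2,600)×217 + (2,600/2)×9.29 = €1,919.62 + €12,077.00 = €13,996.62.
Excess = €13,996.62 − €9,629.79 = €4,366.83.

Extra cost ≈ €4,367 per year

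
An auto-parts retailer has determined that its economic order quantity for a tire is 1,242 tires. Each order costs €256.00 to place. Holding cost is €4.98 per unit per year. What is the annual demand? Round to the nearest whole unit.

D ≈ 15,004 tires per year

Invert the EOQ relation Q*² = 2DS/H.
From Q* = √(2DS/H): D = Q*²H / (2S) = 1,242² × 4.98 / (2 × 256) = 15003.845.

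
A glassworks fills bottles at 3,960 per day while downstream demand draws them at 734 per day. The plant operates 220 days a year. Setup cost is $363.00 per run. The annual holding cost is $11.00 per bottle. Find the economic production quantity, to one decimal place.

Q* ≈ 3,617.0 bottles

Annual demand D = 734 × 220 = 161,480.
Production build-up factor (1 − d/p) = 1 − 734/3,960 = 0.8146.
Q* = √(2DS / (H(1 − d/p))) = √(2 × 161,480 × 363 / (11 × 0.8146)).
= √(117,234,480 / 8.9611) ≈ 3616.985.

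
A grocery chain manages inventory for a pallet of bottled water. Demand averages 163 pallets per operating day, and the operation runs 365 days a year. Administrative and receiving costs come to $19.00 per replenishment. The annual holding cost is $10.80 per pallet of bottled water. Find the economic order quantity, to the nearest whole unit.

Annual demand D = 163 × 365 = 59,495.
EOQ = √(2DS / H) = √(2 × 59,495 × 19 / 10.8).
= √(2,260,810 / 10.8) = √209,334.2593 ≈ 457.531.

Q* ≈ 458 pallets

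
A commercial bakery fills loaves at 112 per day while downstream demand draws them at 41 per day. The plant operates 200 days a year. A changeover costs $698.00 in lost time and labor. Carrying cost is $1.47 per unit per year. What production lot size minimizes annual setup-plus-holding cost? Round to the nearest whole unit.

Q* ≈ 3,505 loaves

Annual demand D = 41 × 200 = 8,200.
Production build-up factor (1 − d/p) = 1 − 41/112 = 0.6339.
Q* = √(2DS / (H(1 − d/p))) = √(2 × 8,200 × 698 / (1.47 × 0.6339)).
= √(11,447,200 / 0.9319) ≈ 3504.861.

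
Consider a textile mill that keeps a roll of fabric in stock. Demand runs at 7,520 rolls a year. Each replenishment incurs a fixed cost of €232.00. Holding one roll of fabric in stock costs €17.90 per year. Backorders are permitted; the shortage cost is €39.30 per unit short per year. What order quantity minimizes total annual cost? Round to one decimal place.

Q* ≈ 532.7 rolls

With planned backorders, Q* = √(2DS/H) · √((H+B)/B).
√(2DS/H) = √(2 × 7,520 × 232 / 17.9) = 441.511.
√((H+B)/B) = √((17.9+39.3)/39.3) = 1.2064.
Q* ≈ 532.651.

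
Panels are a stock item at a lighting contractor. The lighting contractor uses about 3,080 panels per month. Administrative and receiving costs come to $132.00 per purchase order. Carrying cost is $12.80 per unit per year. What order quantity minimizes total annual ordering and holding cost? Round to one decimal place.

Annual demand D = 3,080 × 12 = 36,960.
EOQ = √(2DS / H) = √(2 × 36,960 × 132 / 12.8).
= √(9,757,440 / 12.8) = √762,300 ≈ 873.098.

Q* ≈ 873.1 panels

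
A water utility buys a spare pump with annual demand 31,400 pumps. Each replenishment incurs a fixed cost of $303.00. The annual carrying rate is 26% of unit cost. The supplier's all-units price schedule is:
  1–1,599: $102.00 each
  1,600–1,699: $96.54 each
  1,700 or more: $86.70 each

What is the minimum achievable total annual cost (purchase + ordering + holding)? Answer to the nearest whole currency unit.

TC* ≈ $2,747,137

Holding cost per unit per year at price C is H = 0.26·C.
Evaluate total cost at each tier's feasible EOQ or, if the EOQ is below the tier, at the tier's minimum quantity.
EOQ at $102.00 = 847.1 (feasible in tier 1): TC = 31,400×$102.00 + (31,400/847.1)×303 + (847.1/2)×0.26×$102.00 = $3,225,264.04.
EOQ at $96.54 = 870.7 < 1600, so use break Q=1600: TC = 31,400×$96.54 + (31,400/1600.0)×303 + (1600.0/2)×0.26×$96.54 = $3,057,382.69.
EOQ at $86.70 = 918.8 < 1700, so use break Q=1700: TC = 31,400×$86.70 + (31,400/1700.0)×303 + (1700.0/2)×0.26×$86.70 = $2,747,137.29.
Lowest total cost among the candidates is at Q = 1700.0.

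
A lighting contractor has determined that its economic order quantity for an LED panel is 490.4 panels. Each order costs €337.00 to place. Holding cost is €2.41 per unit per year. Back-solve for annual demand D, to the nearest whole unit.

Squaring Q* = √(2DS/H) gives Q*² = 2DS/H.
From Q* = √(2DS/H): D = Q*²H / (2S) = 490.4² × 2.41 / (2 × 337) = 859.920.

D ≈ 860 panels per year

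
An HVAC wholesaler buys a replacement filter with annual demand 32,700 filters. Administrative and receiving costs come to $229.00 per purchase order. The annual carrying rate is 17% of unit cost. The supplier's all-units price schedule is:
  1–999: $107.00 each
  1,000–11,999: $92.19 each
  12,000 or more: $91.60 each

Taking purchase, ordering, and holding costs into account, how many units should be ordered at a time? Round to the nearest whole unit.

Holding cost per unit per year at price C is H = 0.17·C.
Evaluate total cost at each tier's feasible EOQ or, if the EOQ is below the tier, at the tier's minimum quantity.
EOQ at $107.00 = 907.4 (feasible in tier 1): TC = 32,700×$107.00 + (32,700/907.4)×229 + (907.4/2)×0.17×$107.00 = $3,515,405.28.
EOQ at $92.19 = 977.6 < 1000, so use break Q=1000: TC = 32,700×$92.19 + (32,700/1000.0)×229 + (1000.0/2)×0.17×$92.19 = $3,029,937.45.
EOQ at $91.60 = 980.7 < 12000, so use break Q=12000: TC = 32,700×$91.60 + (32,700/12000.0)×229 + (12000.0/2)×0.17×$91.60 = $3,089,376.02.
Lowest total cost is $3,029,937.45 at Q = 1000.0.

Q* ≈ 1,000 filters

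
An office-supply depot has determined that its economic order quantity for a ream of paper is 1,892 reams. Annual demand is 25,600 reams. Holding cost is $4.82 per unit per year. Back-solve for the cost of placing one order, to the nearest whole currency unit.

The basic EOQ model gives Q* = √(2DS/H); rearrange for the unknown.
From Q* = √(2DS/H): S = Q*²H / (2D) = 1,892² × 4.82 / (2 × 25,600) = 336.9918.

S ≈ $337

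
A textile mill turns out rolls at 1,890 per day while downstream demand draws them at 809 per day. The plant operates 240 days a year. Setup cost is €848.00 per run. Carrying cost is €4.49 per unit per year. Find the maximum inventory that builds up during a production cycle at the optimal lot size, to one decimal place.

I_max ≈ 6,476.7 rolls

Annual demand D = 809 × 240 = 194,160.
Production build-up factor (1 − d/p) = 1 − 809/1,890 = 0.5720.
Q* = √(2DS / (H(1 − d/p))) = √(2 × 194,160 × 848 / (4.49 × 0.5720)).
= √(329,295,360 / 2.5681) ≈ 11323.683.
Maximum inventory = Q*(1 − d/p) = 11323.683 × 0.5720 ≈ 6476.667.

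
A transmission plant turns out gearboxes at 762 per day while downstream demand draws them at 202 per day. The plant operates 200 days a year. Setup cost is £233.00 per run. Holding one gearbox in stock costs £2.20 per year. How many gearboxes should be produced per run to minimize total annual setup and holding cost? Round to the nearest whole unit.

Annual demand D = 202 × 200 = 40,400.
Production build-up factor (1 − d/p) = 1 − 202/762 = 0.7349.
Q* = √(2DS / (H(1 − d/p))) = √(2 × 40,400 × 233 / (2.2 × 0.7349)).
= √(18,826,400 / 1.6168) ≈ 3412.367.

Q* ≈ 3,412 gearboxes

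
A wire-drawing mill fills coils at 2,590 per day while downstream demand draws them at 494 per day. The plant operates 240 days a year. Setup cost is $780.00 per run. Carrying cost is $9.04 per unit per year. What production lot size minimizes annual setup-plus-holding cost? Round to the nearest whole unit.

Q* ≈ 5,028 coils

Annual demand D = 494 × 240 = 118,560.
Production build-up factor (1 − d/p) = 1 − 494/2,590 = 0.8093.
Q* = √(2DS / (H(1 − d/p))) = √(2 × 118,560 × 780 / (9.04 × 0.8093)).
= √(184,953,600 / 7.3158) ≈ 5028.071.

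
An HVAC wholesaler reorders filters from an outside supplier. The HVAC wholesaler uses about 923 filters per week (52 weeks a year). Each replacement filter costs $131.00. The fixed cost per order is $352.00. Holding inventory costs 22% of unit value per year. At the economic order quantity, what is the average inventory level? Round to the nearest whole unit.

Annual demand D = 923 × 52 = 47,996.
Holding cost H = 0.22 × $131.00 = $28.8200 per unit per year.
EOQ = √(2DS/H) = √(2 × 47,996 × 352 / 28.82) ≈ 1082.78.
Average inventory = Q*/2 ≈ 1082.78 / 2 = 541.392.

Average inventory ≈ 541 filters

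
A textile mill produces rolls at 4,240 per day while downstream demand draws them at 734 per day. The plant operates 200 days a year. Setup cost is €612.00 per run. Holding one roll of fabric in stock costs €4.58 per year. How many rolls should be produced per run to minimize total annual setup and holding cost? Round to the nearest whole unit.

Q* ≈ 6,888 rolls

Annual demand D = 734 × 200 = 146,800.
Production build-up factor (1 − d/p) = 1 − 734/4,240 = 0.8269.
Q* = √(2DS / (H(1 − d/p))) = √(2 × 146,800 × 612 / (4.58 × 0.8269)).
= √(179,683,200 / 3.7871) ≈ 6888.077.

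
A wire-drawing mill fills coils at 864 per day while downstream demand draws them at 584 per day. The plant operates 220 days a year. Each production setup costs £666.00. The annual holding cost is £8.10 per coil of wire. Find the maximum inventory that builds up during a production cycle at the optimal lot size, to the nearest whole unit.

I_max ≈ 2,617 coils

Annual demand D = 584 × 220 = 128,480.
Production build-up factor (1 − d/p) = 1 − 584/864 = 0.3241.
Q* = √(2DS / (H(1 − d/p))) = √(2 × 128,480 × 666 / (8.1 × 0.3241)).
= √(171,135,360 / 2.625) ≈ 8074.306.
Maximum inventory = Q*(1 − d/p) = 8074.306 × 0.3241 ≈ 2616.673.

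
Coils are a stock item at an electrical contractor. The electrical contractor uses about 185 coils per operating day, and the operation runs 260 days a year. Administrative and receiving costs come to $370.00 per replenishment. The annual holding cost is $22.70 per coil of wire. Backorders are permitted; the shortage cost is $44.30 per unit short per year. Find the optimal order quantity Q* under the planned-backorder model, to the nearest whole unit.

Annual demand D = 185 × 260 = 48,100.
With planned backorders, Q* = √(2DS/H) · √((H+B)/B).
√(2DS/H) = √(2 × 48,100 × 370 / 22.7) = 1252.205.
√((H+B)/B) = √((22.7+44.3)/44.3) = 1.2298.
Q* ≈ 1539.966.

Q* ≈ 1,540 coils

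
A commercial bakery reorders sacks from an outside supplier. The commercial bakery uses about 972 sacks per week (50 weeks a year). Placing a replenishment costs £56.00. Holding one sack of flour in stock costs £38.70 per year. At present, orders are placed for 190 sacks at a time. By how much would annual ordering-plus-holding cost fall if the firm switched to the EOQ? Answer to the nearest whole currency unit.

Annual demand D = 972 × 50 = 48,600.
EOQ = √(2DS/H) = √(2 × 48,600 × 56 / 38.7) ≈ 375.03.
Cost at Q* = (D/Q*)S + (Q*/2)H = √(2DSH) ≈ £14,513.85.
Cost at Q = 190: (48,600/190)×56 + (190/2)×38.7 = £14,324.21 + £3,676.50 = £18,000.71.
Excess = £18,000.71 − £14,513.85 = £3,486.86.

Extra cost ≈ £3,487 per year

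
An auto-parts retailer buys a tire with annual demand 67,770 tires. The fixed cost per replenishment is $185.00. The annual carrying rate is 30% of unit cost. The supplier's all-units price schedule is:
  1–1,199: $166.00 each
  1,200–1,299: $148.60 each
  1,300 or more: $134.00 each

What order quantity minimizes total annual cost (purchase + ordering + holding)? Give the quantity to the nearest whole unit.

Q* ≈ 1,300 tires

Holding cost per unit per year at price C is H = 0.30·C.
Candidates are each tier's EOQ (if it falls in that tier) and each price-break quantity.
EOQ at $166.00 = 709.6 (feasible in tier 1): TC = 67,770×$166.00 + (67,770/709.6)×185 + (709.6/2)×0.30×$166.00 = $11,285,157.37.
EOQ at $148.60 = 750.0 < 1200, so use break Q=1200: TC = 67,770×$148.60 + (67,770/1200.0)×185 + (1200.0/2)×0.30×$148.60 = $10,107,817.88.
EOQ at $134.00 = 789.8 < 1300, so use break Q=1300: TC = 67,770×$134.00 + (67,770/1300.0)×185 + (1300.0/2)×0.30×$134.00 = $9,116,954.19.
Lowest total cost is $9,116,954.19 at Q = 1300.0.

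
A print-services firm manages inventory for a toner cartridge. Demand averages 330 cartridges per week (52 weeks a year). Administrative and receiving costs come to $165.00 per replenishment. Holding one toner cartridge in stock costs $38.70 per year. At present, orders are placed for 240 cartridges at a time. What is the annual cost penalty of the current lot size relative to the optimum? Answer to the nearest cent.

Extra cost ≈ $1,637.77 per year

Annual demand D = 330 × 52 = 17,160.
EOQ = √(2DS/H) = √(2 × 17,160 × 165 / 38.7) ≈ 382.53.
Cost at Q* = (D/Q*)S + (Q*/2)H = √(2DSH) ≈ $14,803.73.
Cost at Q = 240: (17,160/240)×165 + (240/2)×38.7 = $11,797.50 + $4,644.00 = $16,441.50.
Excess = $16,441.50 − $14,803.73 = $1,637.77.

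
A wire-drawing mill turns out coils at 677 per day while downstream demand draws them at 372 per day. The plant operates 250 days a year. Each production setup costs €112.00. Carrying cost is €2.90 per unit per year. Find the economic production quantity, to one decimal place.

Q* ≈ 3,993.1 coils

Annual demand D = 372 × 250 = 93,000.
Production build-up factor (1 − d/p) = 1 − 372/677 = 0.4505.
Q* = √(2DS / (H(1 − d/p))) = √(2 × 93,000 × 112 / (2.9 × 0.4505)).
= √(20,832,000 / 1.3065) ≈ 3993.107.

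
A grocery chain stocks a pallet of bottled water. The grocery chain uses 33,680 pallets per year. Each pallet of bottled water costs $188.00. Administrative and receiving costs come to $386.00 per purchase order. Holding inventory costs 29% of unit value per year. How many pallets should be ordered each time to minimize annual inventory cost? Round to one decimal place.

Q* ≈ 690.6 pallets

Holding cost H = 0.29 × $188.00 = $54.5200 per unit per year.
EOQ = √(2DS / H) = √(2 × 33,680 × 386 / 54.52).
= √(26,000,960 / 54.52) = √476,906.8232 ≈ 690.584.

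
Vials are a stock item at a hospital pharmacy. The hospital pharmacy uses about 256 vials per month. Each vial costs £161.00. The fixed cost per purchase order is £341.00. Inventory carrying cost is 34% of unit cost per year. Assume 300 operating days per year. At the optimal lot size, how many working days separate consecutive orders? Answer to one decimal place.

T ≈ 19.1 days

Annual demand D = 256 × 12 = 3,072.
Holding cost H = 0.34 × £161.00 = £54.7400 per unit per year.
EOQ = √(2DS/H) = √(2 × 3,072 × 341 / 54.74) ≈ 195.64.
Cycle time = Q*/D × 300 = 195.64 / 3,072 × 300 ≈ 19.105 days.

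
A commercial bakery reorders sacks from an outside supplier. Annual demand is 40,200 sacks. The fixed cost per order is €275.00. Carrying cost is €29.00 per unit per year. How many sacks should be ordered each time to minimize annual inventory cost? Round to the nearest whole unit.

Q* ≈ 873 sacks

EOQ = √(2DS / H) = √(2 × 40,200 × 275 / 29).
= √(22,110,000 / 29) = √762,413.7931 ≈ 873.163.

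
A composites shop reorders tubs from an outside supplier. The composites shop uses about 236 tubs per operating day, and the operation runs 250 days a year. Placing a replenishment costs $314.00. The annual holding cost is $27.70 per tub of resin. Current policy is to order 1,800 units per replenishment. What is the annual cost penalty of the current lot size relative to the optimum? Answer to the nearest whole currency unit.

Extra cost ≈ $3,186 per year

Annual demand D = 236 × 250 = 59,000.
EOQ = √(2DS/H) = √(2 × 59,000 × 314 / 27.7) ≈ 1156.55.
Cost at Q* = (D/Q*)S + (Q*/2)H = √(2DSH) ≈ $32,036.55.
Cost at Q = 1,800: (59,000/1,800)×314 + (1,800/2)×27.7 = $10,292.22 + $24,930.00 = $35,222.22.
Excess = $35,222.22 − $32,036.55 = $3,185.67.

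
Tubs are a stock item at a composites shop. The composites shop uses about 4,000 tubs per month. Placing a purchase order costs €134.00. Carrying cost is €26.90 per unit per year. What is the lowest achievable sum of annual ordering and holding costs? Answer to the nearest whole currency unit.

TC* ≈ €18,602

Annual demand D = 4,000 × 12 = 48,000.
The optimal lot size = √(2DS/H) = √(2 × 48,000 × 134 / 26.9) ≈ 691.53.
At the optimum the two cost components are equal, so total cost = 2·(Q*/2)H = Q*·H.
Minimum total = √(2DSH) = √(2 × 48,000 × 134 × 26.9) ≈ 18602.193.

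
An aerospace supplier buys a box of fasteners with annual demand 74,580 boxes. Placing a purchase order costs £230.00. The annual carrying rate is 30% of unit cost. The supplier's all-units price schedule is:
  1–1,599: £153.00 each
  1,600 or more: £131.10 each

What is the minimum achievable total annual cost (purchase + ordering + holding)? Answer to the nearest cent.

TC* ≈ £9,819,622.88

Holding cost per unit per year at price C is H = 0.30·C.
For each price level, check whether its EOQ is feasible; otherwise the best quantity at that price is the breakpoint.
EOQ at £153.00 = 864.5 (feasible in tier 1): TC = 74,580×£153.00 + (74,580/864.5)×230 + (864.5/2)×0.30×£153.00 = £11,450,422.26.
EOQ at £131.10 = 934.0 < 1600, so use break Q=1600: TC = 74,580×£131.10 + (74,580/1600.0)×230 + (1600.0/2)×0.30×£131.10 = £9,819,622.88.
Lowest total cost among the candidates is at Q = 1600.0.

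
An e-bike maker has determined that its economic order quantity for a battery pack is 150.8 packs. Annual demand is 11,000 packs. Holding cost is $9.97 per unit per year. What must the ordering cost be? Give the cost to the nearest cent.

Squaring Q* = √(2DS/H) gives Q*² = 2DS/H.
From Q* = √(2DS/H): S = Q*²H / (2D) = 150.8² × 9.97 / (2 × 11,000) = 10.3056.

S ≈ $10.31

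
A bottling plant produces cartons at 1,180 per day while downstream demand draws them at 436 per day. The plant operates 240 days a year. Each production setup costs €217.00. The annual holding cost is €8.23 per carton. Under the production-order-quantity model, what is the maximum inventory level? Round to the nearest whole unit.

I_max ≈ 1,865 cartons

Annual demand D = 436 × 240 = 104,640.
Production build-up factor (1 − d/p) = 1 − 436/1,180 = 0.6305.
Q* = √(2DS / (H(1 − d/p))) = √(2 × 104,640 × 217 / (8.23 × 0.6305)).
= √(45,413,760 / 5.1891) ≈ 2958.342.
Maximum inventory = Q*(1 − d/p) = 2958.342 × 0.6305 ≈ 1865.260.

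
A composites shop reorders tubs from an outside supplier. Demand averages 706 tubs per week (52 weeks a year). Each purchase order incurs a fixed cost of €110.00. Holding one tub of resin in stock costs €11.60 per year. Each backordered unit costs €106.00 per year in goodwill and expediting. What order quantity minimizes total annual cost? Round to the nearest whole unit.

Q* ≈ 879 tubs

Annual demand D = 706 × 52 = 36,712.
With planned backorders, Q* = √(2DS/H) · √((H+B)/B).
√(2DS/H) = √(2 × 36,712 × 110 / 11.6) = 834.423.
√((H+B)/B) = √((11.6+106)/106) = 1.0533.
Q* ≈ 878.895.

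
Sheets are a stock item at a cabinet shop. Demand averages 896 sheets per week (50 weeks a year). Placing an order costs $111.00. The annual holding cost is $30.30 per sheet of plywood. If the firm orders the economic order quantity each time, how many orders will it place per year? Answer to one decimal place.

Annual demand D = 896 × 50 = 44,800.
The optimal lot size = √(2DS/H) = √(2 × 44,800 × 111 / 30.3) ≈ 572.92.
Orders per year = D / Q* = 44,800 / 572.92 ≈ 78.196.

N ≈ 78.2 orders per year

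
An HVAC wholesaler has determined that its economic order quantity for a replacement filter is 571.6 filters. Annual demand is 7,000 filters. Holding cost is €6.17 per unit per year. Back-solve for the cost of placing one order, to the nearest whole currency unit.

S ≈ €144

The basic EOQ model gives Q* = √(2DS/H); rearrange for the unknown.
From Q* = √(2DS/H): S = Q*²H / (2D) = 571.6² × 6.17 / (2 × 7,000) = 143.9931.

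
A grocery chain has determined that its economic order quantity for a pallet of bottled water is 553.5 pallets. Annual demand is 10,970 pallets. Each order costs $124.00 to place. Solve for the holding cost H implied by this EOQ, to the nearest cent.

Invert the EOQ relation Q*² = 2DS/H.
From Q* = √(2DS/H): H = 2DS / Q*² = 2 × 10,970 × 124 / 553.5² = 8.8802.

H ≈ $8.88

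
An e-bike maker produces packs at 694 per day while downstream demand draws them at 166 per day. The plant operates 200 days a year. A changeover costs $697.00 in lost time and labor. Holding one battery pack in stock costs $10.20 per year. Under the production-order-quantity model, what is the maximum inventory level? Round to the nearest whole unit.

I_max ≈ 1,858 packs

Annual demand D = 166 × 200 = 33,200.
Production build-up factor (1 − d/p) = 1 − 166/694 = 0.7608.
Q* = √(2DS / (H(1 − d/p))) = √(2 × 33,200 × 697 / (10.2 × 0.7608)).
= √(46,280,800 / 7.7602) ≈ 2442.098.
Maximum inventory = Q*(1 − d/p) = 2442.098 × 0.7608 ≈ 1857.965.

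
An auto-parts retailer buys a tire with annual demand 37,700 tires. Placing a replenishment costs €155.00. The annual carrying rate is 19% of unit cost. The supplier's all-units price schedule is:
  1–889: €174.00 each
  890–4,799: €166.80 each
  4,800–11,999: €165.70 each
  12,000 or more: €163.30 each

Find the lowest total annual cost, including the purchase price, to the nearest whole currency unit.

TC* ≈ €6,309,029

Holding cost per unit per year at price C is H = 0.19·C.
Evaluate total cost at each tier's feasible EOQ or, if the EOQ is below the tier, at the tier's minimum quantity.
EOQ at €174.00 = 594.6 (feasible in tier 1): TC = 37,700×€174.00 + (37,700/594.6)×155 + (594.6/2)×0.19×€174.00 = €6,579,456.35.
EOQ at €166.80 = 607.3 < 890, so use break Q=890: TC = 37,700×€166.80 + (37,700/890.0)×155 + (890.0/2)×0.19×€166.80 = €6,309,028.67.
EOQ at €165.70 = 609.3 < 4800, so use break Q=4800: TC = 37,700×€165.70 + (37,700/4800.0)×155 + (4800.0/2)×0.19×€165.70 = €6,323,666.60.
EOQ at €163.30 = 613.7 < 12000, so use break Q=12000: TC = 37,700×€163.30 + (37,700/12000.0)×155 + (12000.0/2)×0.19×€163.30 = €6,343,058.96.
Lowest total cost among the candidates is at Q = 890.0.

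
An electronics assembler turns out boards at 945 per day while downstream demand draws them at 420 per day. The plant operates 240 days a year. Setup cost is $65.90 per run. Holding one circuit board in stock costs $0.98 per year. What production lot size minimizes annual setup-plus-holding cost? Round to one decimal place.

Q* ≈ 4,939.8 boards

Annual demand D = 420 × 240 = 100,800.
Production build-up factor (1 − d/p) = 1 − 420/945 = 0.5556.
Q* = √(2DS / (H(1 − d/p))) = √(2 × 100,800 × 65.9 / (0.98 × 0.5556)).
= √(13,285,440 / 0.5444) ≈ 4939.821.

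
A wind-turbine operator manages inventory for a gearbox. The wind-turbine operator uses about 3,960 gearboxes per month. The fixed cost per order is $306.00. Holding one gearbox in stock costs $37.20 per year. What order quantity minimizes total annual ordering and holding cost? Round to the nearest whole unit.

Q* ≈ 884 gearboxes

Annual demand D = 3,960 × 12 = 47,520.
EOQ = √(2DS / H) = √(2 × 47,520 × 306 / 37.2).
= √(29,082,240 / 37.2) = √781,780.6452 ≈ 884.184.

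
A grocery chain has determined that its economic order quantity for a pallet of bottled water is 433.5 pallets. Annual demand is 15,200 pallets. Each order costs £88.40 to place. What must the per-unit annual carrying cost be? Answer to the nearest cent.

H ≈ £14.30

Squaring Q* = √(2DS/H) gives Q*² = 2DS/H.
From Q* = √(2DS/H): H = 2DS / Q*² = 2 × 15,200 × 88.4 / 433.5² = 14.3004.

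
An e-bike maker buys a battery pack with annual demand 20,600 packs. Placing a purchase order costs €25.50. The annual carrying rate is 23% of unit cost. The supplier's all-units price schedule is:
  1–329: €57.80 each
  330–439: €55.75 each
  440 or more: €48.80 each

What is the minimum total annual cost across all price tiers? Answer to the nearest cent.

Holding cost per unit per year at price C is H = 0.23·C.
For each price level, check whether its EOQ is feasible; otherwise the best quantity at that price is the breakpoint.
EOQ at €57.80 = 281.1 (feasible in tier 1): TC = 20,600×€57.80 + (20,600/281.1)×25.5 + (281.1/2)×0.23×€57.80 = €1,194,417.20.
EOQ at €55.75 = 286.2 < 330, so use break Q=330: TC = 20,600×€55.75 + (20,600/330.0)×25.5 + (330.0/2)×0.23×€55.75 = €1,152,157.53.
EOQ at €48.80 = 305.9 < 440, so use break Q=440: TC = 20,600×€48.80 + (20,600/440.0)×25.5 + (440.0/2)×0.23×€48.80 = €1,008,943.14.
Lowest total cost among the candidates is at Q = 440.0.

TC* ≈ €1,008,943.14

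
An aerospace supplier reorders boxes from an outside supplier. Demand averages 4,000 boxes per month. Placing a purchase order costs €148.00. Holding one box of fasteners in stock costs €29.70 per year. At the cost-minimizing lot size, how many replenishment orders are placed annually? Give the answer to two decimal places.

Annual demand D = 4,000 × 12 = 48,000.
Q* = √(2DS/H) = √(2 × 48,000 × 148 / 29.7) ≈ 691.65.
Orders per year = D / Q* = 48,000 / 691.65 ≈ 69.399.

N ≈ 69.40 orders per year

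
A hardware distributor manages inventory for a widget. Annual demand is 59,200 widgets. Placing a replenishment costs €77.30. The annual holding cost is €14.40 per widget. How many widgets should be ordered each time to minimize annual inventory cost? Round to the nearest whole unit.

EOQ = √(2DS / H) = √(2 × 59,200 × 77.3 / 14.4).
= √(9,152,320 / 14.4) = √635,577.7778 ≈ 797.231.

Q* ≈ 797 widgets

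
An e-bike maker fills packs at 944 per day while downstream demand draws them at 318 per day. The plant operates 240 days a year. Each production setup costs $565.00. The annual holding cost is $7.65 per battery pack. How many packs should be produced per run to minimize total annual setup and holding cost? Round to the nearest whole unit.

Q* ≈ 4,123 packs

Annual demand D = 318 × 240 = 76,320.
Production build-up factor (1 − d/p) = 1 − 318/944 = 0.6631.
Q* = √(2DS / (H(1 − d/p))) = √(2 × 76,320 × 565 / (7.65 × 0.6631)).
= √(86,241,600 / 5.073) ≈ 4123.125.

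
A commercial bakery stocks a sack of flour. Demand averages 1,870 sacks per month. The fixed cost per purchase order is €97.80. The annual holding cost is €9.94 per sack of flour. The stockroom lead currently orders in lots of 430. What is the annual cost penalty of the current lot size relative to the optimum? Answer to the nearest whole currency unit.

Annual demand D = 1,870 × 12 = 22,440.
EOQ = √(2DS/H) = √(2 × 22,440 × 97.8 / 9.94) ≈ 664.51.
Cost at Q* = (D/Q*)S + (Q*/2)H = √(2DSH) ≈ €6,605.25.
Cost at Q = 430: (22,440/430)×97.8 + (430/2)×9.94 = €5,103.80 + €2,137.10 = €7,240.90.
Excess = €7,240.90 − €6,605.25 = €635.65.

Extra cost ≈ €636 per year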